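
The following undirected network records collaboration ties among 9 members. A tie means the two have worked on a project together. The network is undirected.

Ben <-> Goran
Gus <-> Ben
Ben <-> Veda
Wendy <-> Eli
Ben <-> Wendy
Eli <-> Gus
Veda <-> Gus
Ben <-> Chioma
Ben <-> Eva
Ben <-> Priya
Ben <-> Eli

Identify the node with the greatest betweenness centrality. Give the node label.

Ben

Unnormalized betweenness of each node: Ben:24, Chioma:0, Eli:1/2, Eva:0, Goran:0, Gus:1/2, Priya:0, Veda:0, Wendy:0.
Ben has the largest value, 24, making it the main broker — the node through which the most shortest paths run.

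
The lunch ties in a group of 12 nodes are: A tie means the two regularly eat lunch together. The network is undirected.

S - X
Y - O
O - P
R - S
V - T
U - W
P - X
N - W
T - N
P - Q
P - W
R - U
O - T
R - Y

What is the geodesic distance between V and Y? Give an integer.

3

One shortest route is V – T – O – Y, which uses 3 edges, and at distance 2 from V we only reach {N, O}, which does not include Y. So d(V,Y) = 3.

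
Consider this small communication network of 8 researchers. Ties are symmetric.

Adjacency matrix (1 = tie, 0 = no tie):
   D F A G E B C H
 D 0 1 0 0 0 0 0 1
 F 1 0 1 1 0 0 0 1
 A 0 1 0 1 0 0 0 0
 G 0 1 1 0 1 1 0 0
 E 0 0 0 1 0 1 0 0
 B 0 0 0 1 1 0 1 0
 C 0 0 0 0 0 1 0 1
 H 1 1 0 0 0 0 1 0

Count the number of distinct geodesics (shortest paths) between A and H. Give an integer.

1

The shortest distance is 2, and the only length-2 path is A–F–H. So there is exactly 1 shortest path.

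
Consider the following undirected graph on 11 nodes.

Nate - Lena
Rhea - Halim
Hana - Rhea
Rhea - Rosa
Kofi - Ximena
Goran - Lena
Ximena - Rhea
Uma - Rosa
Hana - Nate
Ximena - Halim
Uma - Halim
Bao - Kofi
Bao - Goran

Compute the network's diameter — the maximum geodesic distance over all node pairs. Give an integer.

Eccentricity of each node (its greatest distance to any other): Bao:4, Goran:5, Halim:4, Hana:4, Kofi:4, Lena:5, Nate:4, Rhea:4, Rosa:5, Uma:5, Ximena:4.
The maximum eccentricity is 5, realized for instance by the pair Goran–Rosa via Goran – Bao – Kofi – Ximena – Rhea – Rosa. So the diameter is 5.

5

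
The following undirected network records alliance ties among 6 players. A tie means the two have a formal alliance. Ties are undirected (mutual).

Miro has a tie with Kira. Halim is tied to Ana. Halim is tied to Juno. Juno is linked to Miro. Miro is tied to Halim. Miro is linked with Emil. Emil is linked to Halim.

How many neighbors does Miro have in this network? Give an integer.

4

Miro is directly tied to Emil, Halim, Juno, and Kira. That is 4 neighbors, so the degree of Miro is 4.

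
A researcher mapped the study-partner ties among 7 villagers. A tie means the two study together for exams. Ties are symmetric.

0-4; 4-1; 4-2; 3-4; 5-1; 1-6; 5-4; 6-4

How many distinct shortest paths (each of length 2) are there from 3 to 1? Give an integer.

1

The shortest distance is 2, and the only length-2 path is 3–4–1. So there is exactly 1 shortest path.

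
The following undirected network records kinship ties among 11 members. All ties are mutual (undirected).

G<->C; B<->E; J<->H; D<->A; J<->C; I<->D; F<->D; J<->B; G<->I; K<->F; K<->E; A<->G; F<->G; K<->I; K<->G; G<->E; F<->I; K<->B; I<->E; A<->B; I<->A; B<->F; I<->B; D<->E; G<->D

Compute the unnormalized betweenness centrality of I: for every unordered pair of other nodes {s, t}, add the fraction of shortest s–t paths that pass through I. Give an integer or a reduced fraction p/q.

Pairs whose geodesics pass through I — A–E: 1/4; A–K: 1/3; A–F: 1/4; E–F: 1/5; G–B: 1/5; B–D: 1/4; K–D: 1/4; D–H: 1/5; D–J: 1/5.
All other pairs contribute 0.
Summing the contributions gives betweenness(I) = 32/15.

32/15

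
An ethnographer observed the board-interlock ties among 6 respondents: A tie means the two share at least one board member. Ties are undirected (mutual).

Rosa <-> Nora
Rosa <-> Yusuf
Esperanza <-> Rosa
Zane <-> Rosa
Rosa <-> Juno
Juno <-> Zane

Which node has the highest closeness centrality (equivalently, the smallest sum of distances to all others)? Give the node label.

Rosa

Farness (sum of distances to all others) for each node — Esperanza:9, Juno:8, Nora:9, Rosa:5, Yusuf:9, Zane:8.
The smallest farness is 5, for Rosa, so Rosa has the highest closeness.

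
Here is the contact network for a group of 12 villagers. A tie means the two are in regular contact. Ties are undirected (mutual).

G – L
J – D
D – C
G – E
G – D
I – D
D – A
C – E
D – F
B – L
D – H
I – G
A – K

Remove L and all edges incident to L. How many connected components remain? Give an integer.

Without L, the remaining ties split the others into: {A, C, D, E, F, G, H, I, J, K}; {B}.
That's 2 separate components.

2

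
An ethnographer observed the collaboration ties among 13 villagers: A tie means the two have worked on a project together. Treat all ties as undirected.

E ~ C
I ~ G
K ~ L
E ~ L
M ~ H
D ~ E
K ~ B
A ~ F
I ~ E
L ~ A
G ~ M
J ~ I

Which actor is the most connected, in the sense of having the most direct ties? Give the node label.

Degrees — A:2, B:1, C:1, D:1, E:4, F:1, G:2, H:1, I:3, J:1, K:2, L:3, M:2.
The maximum is 4, attained only by E.

E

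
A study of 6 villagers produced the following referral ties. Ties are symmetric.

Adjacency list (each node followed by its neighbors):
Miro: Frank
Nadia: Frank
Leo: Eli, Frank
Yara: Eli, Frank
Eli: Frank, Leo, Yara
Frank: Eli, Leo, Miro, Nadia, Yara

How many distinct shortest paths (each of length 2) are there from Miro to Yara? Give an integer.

1

The shortest distance is 2, and the only length-2 path is Miro–Frank–Yara. So there is exactly 1 shortest path.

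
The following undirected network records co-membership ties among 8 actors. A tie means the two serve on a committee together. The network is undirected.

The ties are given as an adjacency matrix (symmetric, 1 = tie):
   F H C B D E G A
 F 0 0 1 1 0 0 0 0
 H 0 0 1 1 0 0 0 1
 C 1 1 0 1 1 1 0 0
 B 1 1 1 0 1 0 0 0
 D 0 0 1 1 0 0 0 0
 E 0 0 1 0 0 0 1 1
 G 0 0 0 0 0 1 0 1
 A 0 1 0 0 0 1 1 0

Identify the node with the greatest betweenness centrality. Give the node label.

C

Unnormalized betweenness of each node: A:2, B:13/6, C:53/6, D:0, E:14/3, F:0, G:0, H:10/3.
C has the largest value, 53/6, making it the main broker — the node through which the most shortest paths run.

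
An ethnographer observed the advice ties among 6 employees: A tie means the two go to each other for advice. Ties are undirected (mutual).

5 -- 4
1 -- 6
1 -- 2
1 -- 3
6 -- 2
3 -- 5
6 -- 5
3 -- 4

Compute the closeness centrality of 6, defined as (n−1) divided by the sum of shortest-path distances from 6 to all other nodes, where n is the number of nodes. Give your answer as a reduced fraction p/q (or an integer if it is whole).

Distances from 6: 1:1, 2:1, 3:2, 4:2, 5:1. Sum = 7.
n = 6, so closeness = 5/7.

5/7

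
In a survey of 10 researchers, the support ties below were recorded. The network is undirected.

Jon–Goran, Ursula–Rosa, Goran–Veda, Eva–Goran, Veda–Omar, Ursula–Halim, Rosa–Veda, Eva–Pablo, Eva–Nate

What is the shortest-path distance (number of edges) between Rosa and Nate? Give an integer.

One shortest route is Rosa – Veda – Goran – Eva – Nate, which uses 4 edges, and at distance 3 from Rosa we only reach {Eva, Jon}, which does not include Nate. So d(Rosa,Nate) = 4.

4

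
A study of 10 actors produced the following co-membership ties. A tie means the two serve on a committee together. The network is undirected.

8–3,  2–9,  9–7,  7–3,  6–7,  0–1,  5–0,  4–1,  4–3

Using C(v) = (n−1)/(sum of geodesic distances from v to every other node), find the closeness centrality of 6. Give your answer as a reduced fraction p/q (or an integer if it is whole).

Distances from 6: 0:5, 1:4, 2:3, 3:2, 4:3, 5:6, 7:1, 8:3, 9:2. Sum = 29.
n = 10, so closeness = 9/29.

9/29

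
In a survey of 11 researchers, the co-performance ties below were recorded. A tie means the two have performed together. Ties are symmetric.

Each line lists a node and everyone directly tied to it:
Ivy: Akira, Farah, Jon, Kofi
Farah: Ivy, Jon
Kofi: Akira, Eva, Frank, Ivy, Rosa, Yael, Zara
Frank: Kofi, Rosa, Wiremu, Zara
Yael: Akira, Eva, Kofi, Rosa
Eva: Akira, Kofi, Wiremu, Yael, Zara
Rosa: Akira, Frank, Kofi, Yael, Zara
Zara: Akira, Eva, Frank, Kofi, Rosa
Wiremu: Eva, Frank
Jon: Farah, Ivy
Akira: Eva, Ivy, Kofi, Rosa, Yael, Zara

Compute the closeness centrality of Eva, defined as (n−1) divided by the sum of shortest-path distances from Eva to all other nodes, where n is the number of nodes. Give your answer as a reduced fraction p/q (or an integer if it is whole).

Distances from Eva: Akira:1, Farah:3, Frank:2, Ivy:2, Jon:3, Kofi:1, Rosa:2, Wiremu:1, Yael:1, Zara:1. Sum = 17.
n = 11, so closeness = 10/17.

10/17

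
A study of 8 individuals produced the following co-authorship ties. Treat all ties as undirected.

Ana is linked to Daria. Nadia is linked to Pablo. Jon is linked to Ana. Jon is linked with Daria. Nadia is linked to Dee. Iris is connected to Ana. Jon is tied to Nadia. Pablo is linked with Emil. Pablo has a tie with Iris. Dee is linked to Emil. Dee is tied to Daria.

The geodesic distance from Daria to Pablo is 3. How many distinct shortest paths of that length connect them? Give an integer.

The shortest distance is 3. The length-3 paths are: Daria–Ana–Iris–Pablo; Daria–Dee–Nadia–Pablo; Daria–Jon–Nadia–Pablo; Daria–Dee–Emil–Pablo.
That gives 4 distinct shortest paths.

4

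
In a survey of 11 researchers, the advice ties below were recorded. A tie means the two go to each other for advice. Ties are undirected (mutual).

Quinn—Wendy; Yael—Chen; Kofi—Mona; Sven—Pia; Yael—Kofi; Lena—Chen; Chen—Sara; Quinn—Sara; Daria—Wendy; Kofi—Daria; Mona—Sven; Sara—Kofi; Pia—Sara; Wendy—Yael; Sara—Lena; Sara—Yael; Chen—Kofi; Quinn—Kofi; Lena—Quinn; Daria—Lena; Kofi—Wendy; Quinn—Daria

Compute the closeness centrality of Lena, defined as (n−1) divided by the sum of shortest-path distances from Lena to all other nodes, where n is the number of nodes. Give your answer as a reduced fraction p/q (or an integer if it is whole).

Distances from Lena: Chen:1, Daria:1, Kofi:2, Mona:3, Pia:2, Quinn:1, Sara:1, Sven:3, Wendy:2, Yael:2. Sum = 18.
n = 11, so closeness = 10/18 = 5/9.

5/9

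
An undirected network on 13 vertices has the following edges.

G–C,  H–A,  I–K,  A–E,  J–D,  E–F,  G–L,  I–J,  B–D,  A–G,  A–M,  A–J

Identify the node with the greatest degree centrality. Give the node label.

A

Degrees — A:5, B:1, C:1, D:2, E:2, F:1, G:3, H:1, I:2, J:3, K:1, L:1, M:1.
The maximum is 5, attained only by A.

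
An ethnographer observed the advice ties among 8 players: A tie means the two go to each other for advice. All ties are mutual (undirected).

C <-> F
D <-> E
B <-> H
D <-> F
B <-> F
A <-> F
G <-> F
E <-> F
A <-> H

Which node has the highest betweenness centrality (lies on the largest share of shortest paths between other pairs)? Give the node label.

Unnormalized betweenness of each node: A:5/2, B:5/2, C:0, D:0, E:0, F:35/2, G:0, H:1/2.
F has the largest value, 35/2, making it the main broker — the node through which the most shortest paths run.

F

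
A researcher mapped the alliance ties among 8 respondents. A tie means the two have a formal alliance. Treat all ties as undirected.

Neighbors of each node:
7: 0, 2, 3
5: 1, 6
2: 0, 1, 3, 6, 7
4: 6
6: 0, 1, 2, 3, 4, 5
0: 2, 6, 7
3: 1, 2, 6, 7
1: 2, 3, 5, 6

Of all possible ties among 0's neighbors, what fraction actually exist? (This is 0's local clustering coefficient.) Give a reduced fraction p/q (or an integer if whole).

2/3

0's neighbors: 2, 6, and 7 (k = 3).
Possible neighbor pairs: C(3,2) = 3. Edges among them: 2–6, 2–7 → e = 2.
Clustering(0) = 2/3.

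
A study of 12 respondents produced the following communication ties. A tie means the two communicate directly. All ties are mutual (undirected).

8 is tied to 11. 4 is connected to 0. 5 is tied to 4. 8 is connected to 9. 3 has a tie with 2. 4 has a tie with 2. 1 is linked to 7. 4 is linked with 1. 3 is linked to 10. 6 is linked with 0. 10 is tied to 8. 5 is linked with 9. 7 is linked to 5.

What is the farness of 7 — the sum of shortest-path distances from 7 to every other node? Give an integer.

Distances from 7: 0:3, 1:1, 2:3, 3:4, 4:2, 5:1, 6:4, 8:3, 9:2, 10:4, 11:4.
Sum = 3 + 1 + 3 + 4 + 2 + 1 + 4 + 3 + 2 + 4 + 4 = 31.

31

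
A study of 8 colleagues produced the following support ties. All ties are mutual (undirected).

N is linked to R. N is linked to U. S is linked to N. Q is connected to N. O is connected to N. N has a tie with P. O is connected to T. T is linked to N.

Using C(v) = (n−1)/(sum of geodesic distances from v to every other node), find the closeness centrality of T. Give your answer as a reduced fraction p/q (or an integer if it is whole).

Distances from T: N:1, O:1, P:2, Q:2, R:2, S:2, U:2. Sum = 12.
n = 8, so closeness = 7/12.

7/12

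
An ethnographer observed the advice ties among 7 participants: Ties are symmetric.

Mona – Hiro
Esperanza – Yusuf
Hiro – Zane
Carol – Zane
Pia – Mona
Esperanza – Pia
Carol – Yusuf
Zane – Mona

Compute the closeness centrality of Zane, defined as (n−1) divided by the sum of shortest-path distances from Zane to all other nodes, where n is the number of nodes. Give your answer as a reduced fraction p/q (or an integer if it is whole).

3/5

Distances from Zane: Carol:1, Esperanza:3, Hiro:1, Mona:1, Pia:2, Yusuf:2. Sum = 10.
n = 7, so closeness = 6/10 = 3/5.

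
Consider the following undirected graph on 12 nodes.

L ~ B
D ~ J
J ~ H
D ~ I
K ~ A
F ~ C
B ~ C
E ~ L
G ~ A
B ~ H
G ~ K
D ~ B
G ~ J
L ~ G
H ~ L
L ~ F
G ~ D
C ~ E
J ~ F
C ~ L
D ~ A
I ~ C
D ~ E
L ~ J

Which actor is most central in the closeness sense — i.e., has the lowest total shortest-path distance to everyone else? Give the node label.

L

Farness (sum of distances to all others) for each node — A:22, B:19, C:19, D:16, E:20, F:21, G:17, H:22, I:22, J:17, K:26, L:15.
The smallest farness is 15, for L, so L has the highest closeness.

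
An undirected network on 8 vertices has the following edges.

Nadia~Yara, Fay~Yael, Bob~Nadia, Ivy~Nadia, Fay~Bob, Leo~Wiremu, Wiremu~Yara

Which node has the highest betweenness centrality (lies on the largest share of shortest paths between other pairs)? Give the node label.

Unnormalized betweenness of each node: Bob:10, Fay:6, Ivy:0, Leo:0, Nadia:15, Wiremu:6, Yael:0, Yara:10.
Nadia has the largest value, 15, making it the main broker — the node through which the most shortest paths run.

Nadia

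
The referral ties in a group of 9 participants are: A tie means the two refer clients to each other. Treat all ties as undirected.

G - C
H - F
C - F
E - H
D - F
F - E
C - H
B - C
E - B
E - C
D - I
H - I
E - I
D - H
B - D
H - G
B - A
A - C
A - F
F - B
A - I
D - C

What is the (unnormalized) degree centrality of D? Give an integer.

D is directly tied to B, C, F, H, and I. That is 5 neighbors, so the degree of D is 5.

5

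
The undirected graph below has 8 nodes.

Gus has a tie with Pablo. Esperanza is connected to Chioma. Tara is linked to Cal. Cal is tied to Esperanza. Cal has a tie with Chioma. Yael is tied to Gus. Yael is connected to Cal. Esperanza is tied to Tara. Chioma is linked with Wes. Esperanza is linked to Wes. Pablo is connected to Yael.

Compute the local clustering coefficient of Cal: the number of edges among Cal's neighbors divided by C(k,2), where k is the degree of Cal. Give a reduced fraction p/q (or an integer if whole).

1/3

Cal's neighbors: Chioma, Esperanza, Tara, and Yael (k = 4).
Possible neighbor pairs: C(4,2) = 6. Edges among them: Chioma–Esperanza, Esperanza–Tara → e = 2.
Clustering(Cal) = 2/6 = 1/3.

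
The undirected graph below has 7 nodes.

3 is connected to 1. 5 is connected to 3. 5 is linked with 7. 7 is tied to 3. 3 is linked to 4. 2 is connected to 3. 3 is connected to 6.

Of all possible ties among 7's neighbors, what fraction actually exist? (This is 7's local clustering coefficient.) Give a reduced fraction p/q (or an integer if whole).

7's neighbors: 3 and 5 (k = 2).
Possible neighbor pairs: C(2,2) = 1. Edges among them: 3–5 → e = 1.
Clustering(7) = 1/1.

1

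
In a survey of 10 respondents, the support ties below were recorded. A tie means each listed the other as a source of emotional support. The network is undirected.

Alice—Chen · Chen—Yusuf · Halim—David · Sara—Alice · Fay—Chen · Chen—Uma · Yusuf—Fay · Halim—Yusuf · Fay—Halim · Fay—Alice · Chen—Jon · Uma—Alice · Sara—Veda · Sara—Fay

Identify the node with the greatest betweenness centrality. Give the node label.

Unnormalized betweenness of each node: Alice:31/6, Chen:34/3, David:0, Fay:83/6, Halim:8, Jon:0, Sara:8, Uma:0, Veda:0, Yusuf:8/3.
Fay has the largest value, 83/6, making it the main broker — the node through which the most shortest paths run.

Fay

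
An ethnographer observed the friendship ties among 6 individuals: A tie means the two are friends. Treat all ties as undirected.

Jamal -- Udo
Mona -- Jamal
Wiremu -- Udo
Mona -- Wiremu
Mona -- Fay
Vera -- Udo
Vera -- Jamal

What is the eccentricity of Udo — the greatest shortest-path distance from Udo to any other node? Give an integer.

Distances from Udo: Fay:3, Jamal:1, Mona:2, Vera:1, Wiremu:1.
The largest is 3 (to Fay), so the eccentricity of Udo is 3.

3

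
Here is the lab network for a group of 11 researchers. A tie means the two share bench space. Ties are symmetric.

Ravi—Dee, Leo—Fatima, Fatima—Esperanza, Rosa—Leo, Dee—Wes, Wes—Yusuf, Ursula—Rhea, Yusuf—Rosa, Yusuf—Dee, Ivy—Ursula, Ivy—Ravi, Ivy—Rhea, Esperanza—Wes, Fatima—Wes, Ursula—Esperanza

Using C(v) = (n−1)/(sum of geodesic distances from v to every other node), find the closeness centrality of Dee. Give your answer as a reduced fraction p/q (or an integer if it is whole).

Distances from Dee: Esperanza:2, Fatima:2, Ivy:2, Leo:3, Ravi:1, Rhea:3, Rosa:2, Ursula:3, Wes:1, Yusuf:1. Sum = 20.
n = 11, so closeness = 10/20 = 1/2.

1/2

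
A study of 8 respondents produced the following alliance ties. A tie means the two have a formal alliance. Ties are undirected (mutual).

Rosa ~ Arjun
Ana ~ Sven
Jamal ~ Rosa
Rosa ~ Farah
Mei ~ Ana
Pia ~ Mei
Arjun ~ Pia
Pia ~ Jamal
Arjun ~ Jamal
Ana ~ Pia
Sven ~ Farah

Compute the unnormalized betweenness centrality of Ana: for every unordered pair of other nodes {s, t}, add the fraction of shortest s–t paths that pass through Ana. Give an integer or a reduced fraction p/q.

Pairs whose geodesics pass through Ana — Mei–Farah: 1; Mei–Sven: 1; Pia–Farah: 1/3; Pia–Sven: 1; Jamal–Sven: 1/2; Arjun–Sven: 1/2.
All other pairs contribute 0.
Summing the contributions gives betweenness(Ana) = 13/3.

13/3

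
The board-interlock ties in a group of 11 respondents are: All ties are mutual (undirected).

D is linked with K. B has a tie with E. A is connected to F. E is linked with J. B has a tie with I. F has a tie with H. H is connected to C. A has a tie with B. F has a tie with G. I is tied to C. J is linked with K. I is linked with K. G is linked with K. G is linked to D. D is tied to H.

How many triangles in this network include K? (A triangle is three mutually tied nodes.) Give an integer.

K's neighbors: D, G, I, and J.
Neighbor pairs that are themselves tied: K–D–G. Each forms one triangle with K, for 1 in total.

1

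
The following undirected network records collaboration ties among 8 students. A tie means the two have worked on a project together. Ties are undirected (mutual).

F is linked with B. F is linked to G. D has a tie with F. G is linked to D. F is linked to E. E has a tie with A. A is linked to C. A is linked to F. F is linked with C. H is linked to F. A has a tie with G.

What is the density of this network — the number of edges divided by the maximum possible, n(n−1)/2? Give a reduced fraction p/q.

11/28

There are 11 edges and 8 nodes, so the maximum possible is C(8,2) = 28.
Density = 11/28.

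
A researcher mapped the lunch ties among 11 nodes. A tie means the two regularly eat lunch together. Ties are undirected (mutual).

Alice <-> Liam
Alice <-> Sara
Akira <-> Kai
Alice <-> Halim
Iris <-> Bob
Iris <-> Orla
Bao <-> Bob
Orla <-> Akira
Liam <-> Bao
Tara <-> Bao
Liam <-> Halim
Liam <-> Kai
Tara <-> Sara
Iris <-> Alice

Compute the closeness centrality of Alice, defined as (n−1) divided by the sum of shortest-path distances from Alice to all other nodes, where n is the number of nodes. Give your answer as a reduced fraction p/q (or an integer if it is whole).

Distances from Alice: Akira:3, Bao:2, Bob:2, Halim:1, Iris:1, Kai:2, Liam:1, Orla:2, Sara:1, Tara:2. Sum = 17.
n = 11, so closeness = 10/17.

10/17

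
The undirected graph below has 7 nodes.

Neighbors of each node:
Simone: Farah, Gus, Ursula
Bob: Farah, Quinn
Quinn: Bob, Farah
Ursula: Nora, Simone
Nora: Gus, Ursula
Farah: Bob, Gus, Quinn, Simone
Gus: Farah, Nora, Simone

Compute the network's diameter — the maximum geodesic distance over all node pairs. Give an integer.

Eccentricity of each node (its greatest distance to any other): Bob:3, Farah:2, Gus:2, Nora:3, Quinn:3, Simone:2, Ursula:3.
The maximum eccentricity is 3, realized for instance by the pair Bob–Ursula via Bob – Farah – Simone – Ursula. So the diameter is 3.

3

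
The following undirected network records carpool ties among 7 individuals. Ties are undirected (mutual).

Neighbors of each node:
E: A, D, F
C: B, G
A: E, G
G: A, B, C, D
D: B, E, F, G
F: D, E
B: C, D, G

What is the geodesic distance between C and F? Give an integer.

3

One shortest route is C – B – D – F, which uses 3 edges, and at distance 2 from C we only reach {A, D}, which does not include F. So d(C,F) = 3.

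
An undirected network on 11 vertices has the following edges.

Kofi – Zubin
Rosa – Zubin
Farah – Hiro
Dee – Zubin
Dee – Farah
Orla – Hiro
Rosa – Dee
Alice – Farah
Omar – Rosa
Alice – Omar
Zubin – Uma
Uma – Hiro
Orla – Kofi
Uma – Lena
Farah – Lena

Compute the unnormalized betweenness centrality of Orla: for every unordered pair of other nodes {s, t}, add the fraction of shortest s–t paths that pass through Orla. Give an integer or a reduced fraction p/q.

Pairs whose geodesics pass through Orla — Kofi–Alice: 1/3; Kofi–Farah: 1/2; Kofi–Hiro: 1.
All other pairs contribute 0.
Summing the contributions gives betweenness(Orla) = 11/6.

11/6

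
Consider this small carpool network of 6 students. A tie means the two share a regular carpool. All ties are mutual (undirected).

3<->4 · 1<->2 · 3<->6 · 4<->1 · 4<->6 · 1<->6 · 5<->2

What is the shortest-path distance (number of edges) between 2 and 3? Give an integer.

3

One shortest route is 2 – 1 – 4 – 3, which uses 3 edges, and at distance 2 from 2 we only reach {4, 6}, which does not include 3. So d(2,3) = 3.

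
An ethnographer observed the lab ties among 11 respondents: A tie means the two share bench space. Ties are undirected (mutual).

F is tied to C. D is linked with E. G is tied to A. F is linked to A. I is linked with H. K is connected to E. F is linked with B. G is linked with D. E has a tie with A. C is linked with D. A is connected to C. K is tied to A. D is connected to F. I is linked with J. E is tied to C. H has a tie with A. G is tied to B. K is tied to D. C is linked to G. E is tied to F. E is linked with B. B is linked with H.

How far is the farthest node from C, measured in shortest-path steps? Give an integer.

4

Distances from C: A:1, B:2, D:1, E:1, F:1, G:1, H:2, I:3, J:4, K:2.
The largest is 4 (to J), so the eccentricity of C is 4.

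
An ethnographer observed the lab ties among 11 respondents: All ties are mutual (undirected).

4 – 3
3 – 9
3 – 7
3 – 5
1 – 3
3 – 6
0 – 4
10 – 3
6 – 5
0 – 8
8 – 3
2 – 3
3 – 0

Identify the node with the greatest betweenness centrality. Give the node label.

Unnormalized betweenness of each node: 0:1/2, 1:0, 2:0, 3:83/2, 4:0, 5:0, 6:0, 7:0, 8:0, 9:0, 10:0.
3 has the largest value, 83/2, making it the main broker — the node through which the most shortest paths run.

3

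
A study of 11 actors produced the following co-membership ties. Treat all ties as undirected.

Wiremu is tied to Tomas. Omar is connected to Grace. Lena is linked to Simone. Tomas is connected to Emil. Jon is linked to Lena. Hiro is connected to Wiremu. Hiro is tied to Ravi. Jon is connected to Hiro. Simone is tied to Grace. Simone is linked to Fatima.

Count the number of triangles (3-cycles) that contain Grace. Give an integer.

0

Grace's neighbors are Omar and Simone, but none of them are tied to each other, so no triangle contains Grace.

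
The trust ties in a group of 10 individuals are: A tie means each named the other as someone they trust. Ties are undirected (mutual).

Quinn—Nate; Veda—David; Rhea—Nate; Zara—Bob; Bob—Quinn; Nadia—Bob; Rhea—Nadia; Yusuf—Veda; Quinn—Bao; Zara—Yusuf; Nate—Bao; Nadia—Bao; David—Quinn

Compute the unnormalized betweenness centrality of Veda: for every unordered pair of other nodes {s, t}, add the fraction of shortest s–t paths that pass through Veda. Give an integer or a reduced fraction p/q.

17/6

Pairs whose geodesics pass through Veda — Nate–Yusuf: 1/2; Bao–Yusuf: 1/3; Quinn–Yusuf: 1/2; David–Yusuf: 1; David–Zara: 1/2.
All other pairs contribute 0.
Summing the contributions gives betweenness(Veda) = 17/6.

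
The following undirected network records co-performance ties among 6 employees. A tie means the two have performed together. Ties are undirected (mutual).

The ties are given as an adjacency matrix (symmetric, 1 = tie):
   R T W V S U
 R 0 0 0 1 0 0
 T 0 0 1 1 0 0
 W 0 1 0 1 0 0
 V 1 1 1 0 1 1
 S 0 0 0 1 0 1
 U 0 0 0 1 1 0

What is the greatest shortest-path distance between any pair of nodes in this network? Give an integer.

Eccentricity of each node (its greatest distance to any other): R:2, S:2, T:2, U:2, V:1, W:2.
The maximum eccentricity is 2, realized for instance by the pair R–T via R – V – T. So the diameter is 2.

2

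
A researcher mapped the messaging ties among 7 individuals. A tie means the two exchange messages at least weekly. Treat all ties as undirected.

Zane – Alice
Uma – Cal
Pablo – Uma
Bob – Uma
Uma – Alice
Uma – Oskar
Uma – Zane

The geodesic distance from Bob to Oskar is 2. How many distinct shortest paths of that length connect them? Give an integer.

The shortest distance is 2, and the only length-2 path is Bob–Uma–Oskar. So there is exactly 1 shortest path.

1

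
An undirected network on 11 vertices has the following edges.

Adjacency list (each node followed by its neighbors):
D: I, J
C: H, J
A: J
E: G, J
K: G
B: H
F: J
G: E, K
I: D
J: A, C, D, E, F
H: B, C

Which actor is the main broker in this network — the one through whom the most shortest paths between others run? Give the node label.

Unnormalized betweenness of each node: A:0, B:0, C:16, D:9, E:16, F:0, G:9, H:9, I:0, J:38, K:0.
J has the largest value, 38, making it the main broker — the node through which the most shortest paths run.

J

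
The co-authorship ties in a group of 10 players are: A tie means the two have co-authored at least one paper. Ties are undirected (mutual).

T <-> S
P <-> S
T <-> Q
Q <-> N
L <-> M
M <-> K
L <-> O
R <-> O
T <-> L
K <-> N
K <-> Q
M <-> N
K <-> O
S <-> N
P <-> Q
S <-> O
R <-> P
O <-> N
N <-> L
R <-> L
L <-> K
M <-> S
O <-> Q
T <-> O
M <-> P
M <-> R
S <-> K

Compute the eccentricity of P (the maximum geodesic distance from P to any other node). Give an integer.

2

Distances from P: K:2, L:2, M:1, N:2, O:2, Q:1, R:1, S:1, T:2.
The largest is 2 (to K, N, O, T, and L), so the eccentricity of P is 2.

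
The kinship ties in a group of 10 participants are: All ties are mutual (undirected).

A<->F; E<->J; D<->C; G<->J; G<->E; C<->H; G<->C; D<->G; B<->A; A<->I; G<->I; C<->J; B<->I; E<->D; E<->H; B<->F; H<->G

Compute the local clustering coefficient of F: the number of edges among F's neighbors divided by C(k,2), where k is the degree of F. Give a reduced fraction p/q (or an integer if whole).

1

F's neighbors: A and B (k = 2).
Possible neighbor pairs: C(2,2) = 1. Edges among them: A–B → e = 1.
Clustering(F) = 1/1.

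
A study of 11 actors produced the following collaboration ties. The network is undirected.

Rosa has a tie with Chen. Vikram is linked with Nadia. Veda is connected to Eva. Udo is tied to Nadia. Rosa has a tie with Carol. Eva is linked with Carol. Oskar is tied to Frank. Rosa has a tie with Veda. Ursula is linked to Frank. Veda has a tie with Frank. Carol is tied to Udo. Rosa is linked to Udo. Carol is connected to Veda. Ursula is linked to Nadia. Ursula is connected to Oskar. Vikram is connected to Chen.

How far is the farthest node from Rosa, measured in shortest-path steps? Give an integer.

3

Distances from Rosa: Carol:1, Chen:1, Eva:2, Frank:2, Nadia:2, Oskar:3, Udo:1, Ursula:3, Veda:1, Vikram:2.
The largest is 3 (to Ursula and Oskar), so the eccentricity of Rosa is 3.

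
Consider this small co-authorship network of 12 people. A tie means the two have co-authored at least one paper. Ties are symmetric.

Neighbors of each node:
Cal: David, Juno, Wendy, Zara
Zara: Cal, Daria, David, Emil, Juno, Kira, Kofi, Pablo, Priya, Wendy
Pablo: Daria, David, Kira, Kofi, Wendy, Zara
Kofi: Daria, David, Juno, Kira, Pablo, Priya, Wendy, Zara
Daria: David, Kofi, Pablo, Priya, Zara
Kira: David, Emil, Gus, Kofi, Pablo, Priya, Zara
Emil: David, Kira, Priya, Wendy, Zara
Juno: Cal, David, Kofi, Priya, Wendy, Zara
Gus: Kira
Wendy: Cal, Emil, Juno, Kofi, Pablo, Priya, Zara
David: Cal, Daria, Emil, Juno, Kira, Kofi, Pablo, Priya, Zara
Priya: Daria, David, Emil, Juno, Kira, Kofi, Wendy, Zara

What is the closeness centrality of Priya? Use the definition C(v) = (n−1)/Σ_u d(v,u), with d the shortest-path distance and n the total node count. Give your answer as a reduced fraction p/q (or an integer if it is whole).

Distances from Priya: Cal:2, Daria:1, David:1, Emil:1, Gus:2, Juno:1, Kira:1, Kofi:1, Pablo:2, Wendy:1, Zara:1. Sum = 14.
n = 12, so closeness = 11/14.

11/14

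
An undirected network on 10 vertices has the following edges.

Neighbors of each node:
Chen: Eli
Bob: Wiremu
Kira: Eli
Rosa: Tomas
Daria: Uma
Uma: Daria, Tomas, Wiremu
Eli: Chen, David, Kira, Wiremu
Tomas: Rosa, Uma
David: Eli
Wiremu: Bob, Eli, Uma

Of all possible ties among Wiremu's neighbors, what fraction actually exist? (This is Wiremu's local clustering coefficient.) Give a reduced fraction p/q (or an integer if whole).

Wiremu's neighbors: Bob, Eli, and Uma (k = 3).
Possible neighbor pairs: C(3,2) = 3. Edges among them: none → e = 0.
Clustering(Wiremu) = 0/3 = 0.

0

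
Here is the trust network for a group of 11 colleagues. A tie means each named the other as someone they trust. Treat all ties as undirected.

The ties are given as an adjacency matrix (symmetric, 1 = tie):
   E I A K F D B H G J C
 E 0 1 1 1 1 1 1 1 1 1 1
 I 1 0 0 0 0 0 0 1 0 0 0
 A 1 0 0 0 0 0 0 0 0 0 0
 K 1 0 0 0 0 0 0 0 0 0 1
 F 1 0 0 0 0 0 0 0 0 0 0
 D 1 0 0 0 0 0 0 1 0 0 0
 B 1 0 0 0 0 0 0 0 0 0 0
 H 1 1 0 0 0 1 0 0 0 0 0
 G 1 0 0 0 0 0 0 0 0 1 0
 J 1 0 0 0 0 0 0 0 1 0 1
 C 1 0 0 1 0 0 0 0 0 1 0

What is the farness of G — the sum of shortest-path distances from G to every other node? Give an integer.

18

Distances from G: A:2, B:2, C:2, D:2, E:1, F:2, H:2, I:2, J:1, K:2.
Sum = 2 + 2 + 2 + 2 + 1 + 2 + 2 + 2 + 1 + 2 = 18.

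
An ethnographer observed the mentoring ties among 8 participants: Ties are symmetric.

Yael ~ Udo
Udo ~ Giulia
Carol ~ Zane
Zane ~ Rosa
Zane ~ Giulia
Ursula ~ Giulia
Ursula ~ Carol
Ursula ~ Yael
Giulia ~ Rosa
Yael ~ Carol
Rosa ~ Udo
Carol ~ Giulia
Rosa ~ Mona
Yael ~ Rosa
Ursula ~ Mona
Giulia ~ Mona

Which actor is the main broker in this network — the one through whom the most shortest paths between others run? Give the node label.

Giulia

Unnormalized betweenness of each node: Carol:5/4, Giulia:25/6, Mona:1/3, Rosa:11/4, Udo:1/4, Ursula:5/4, Yael:5/3, Zane:1/3.
Giulia has the largest value, 25/6, making it the main broker — the node through which the most shortest paths run.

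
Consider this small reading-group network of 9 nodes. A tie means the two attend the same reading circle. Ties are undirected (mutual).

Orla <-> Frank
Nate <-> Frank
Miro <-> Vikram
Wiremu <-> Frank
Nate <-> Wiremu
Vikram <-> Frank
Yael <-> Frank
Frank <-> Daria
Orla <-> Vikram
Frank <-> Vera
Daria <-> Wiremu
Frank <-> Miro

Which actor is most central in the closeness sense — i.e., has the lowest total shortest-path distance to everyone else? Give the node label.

Farness (sum of distances to all others) for each node — Daria:14, Frank:8, Miro:14, Nate:14, Orla:14, Vera:15, Vikram:13, Wiremu:13, Yael:15.
The smallest farness is 8, for Frank, so Frank has the highest closeness.

Frank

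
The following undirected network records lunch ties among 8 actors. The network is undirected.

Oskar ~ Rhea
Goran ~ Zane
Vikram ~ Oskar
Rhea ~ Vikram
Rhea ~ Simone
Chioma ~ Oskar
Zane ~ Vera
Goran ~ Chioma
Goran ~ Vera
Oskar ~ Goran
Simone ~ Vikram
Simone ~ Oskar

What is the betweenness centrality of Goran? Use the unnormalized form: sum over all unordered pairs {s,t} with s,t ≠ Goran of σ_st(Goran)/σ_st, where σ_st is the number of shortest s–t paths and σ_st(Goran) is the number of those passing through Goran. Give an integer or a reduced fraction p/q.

Pairs whose geodesics pass through Goran — Vera–Simone: 1; Vera–Oskar: 1; Vera–Rhea: 1; Vera–Vikram: 1; Vera–Chioma: 1; Zane–Simone: 1; Zane–Oskar: 1; Zane–Rhea: 1; Zane–Vikram: 1; Zane–Chioma: 1.
All other pairs contribute 0.
Summing the contributions gives betweenness(Goran) = 10.

10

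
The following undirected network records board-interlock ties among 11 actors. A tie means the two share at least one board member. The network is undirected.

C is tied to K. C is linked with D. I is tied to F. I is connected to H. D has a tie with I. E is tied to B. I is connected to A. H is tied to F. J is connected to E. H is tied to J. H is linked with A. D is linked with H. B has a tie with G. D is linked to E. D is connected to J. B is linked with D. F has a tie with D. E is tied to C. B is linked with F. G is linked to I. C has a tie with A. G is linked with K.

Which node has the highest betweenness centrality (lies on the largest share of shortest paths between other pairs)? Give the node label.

Unnormalized betweenness of each node: A:4/3, B:10/3, C:139/21, D:66/7, E:67/28, F:47/42, G:73/21, H:283/84, I:38/7, J:1/2, K:1.
D has the largest value, 66/7, making it the main broker — the node through which the most shortest paths run.

D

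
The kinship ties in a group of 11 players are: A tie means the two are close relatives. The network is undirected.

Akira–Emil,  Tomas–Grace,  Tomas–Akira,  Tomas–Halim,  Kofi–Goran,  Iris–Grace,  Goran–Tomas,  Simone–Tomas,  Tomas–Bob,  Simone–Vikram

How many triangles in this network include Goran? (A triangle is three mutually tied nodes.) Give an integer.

Goran's neighbors are Kofi and Tomas, but none of them are tied to each other, so no triangle contains Goran.

0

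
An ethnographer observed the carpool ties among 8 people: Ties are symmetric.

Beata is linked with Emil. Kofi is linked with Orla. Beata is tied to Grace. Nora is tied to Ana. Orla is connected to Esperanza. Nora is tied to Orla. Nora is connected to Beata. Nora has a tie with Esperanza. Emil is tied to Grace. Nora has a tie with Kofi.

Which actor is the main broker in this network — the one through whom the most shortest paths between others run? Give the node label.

Nora

Unnormalized betweenness of each node: Ana:0, Beata:10, Emil:0, Esperanza:0, Grace:0, Kofi:0, Nora:31/2, Orla:1/2.
Nora has the largest value, 31/2, making it the main broker — the node through which the most shortest paths run.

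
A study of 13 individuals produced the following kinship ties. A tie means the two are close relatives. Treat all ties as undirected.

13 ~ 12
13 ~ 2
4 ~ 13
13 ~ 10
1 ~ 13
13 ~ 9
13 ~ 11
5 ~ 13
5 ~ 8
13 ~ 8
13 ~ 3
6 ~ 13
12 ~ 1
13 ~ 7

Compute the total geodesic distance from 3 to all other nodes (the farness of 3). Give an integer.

23

Distances from 3: 1:2, 2:2, 4:2, 5:2, 6:2, 7:2, 8:2, 9:2, 10:2, 11:2, 12:2, 13:1.
Sum = 2 + 2 + 2 + 2 + 2 + 2 + 2 + 2 + 2 + 2 + 2 + 1 = 23.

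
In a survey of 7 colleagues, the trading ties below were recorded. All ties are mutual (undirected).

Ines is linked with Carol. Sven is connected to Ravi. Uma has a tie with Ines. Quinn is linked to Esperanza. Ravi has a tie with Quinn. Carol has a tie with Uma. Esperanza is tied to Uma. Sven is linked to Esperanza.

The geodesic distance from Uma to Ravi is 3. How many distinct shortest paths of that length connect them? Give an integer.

The shortest distance is 3. The length-3 paths are: Uma–Esperanza–Quinn–Ravi; Uma–Esperanza–Sven–Ravi.
That gives 2 distinct shortest paths.

2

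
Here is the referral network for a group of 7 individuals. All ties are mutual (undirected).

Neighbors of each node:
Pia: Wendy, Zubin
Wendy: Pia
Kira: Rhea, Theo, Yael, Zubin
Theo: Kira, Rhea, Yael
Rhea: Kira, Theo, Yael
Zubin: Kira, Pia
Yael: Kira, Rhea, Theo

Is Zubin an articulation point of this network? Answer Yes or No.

Yes

Removing Zubin leaves {Pia and Wendy} with no path to {Kira, Rhea, Theo, and Yael}, so the network splits into 2 components. Zubin is a cut vertex.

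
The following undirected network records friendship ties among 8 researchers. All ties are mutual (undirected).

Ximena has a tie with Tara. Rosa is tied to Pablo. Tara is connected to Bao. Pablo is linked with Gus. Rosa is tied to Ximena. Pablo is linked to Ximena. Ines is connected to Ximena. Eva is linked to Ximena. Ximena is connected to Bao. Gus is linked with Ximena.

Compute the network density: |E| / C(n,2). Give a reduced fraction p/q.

There are 10 edges and 8 nodes, so the maximum possible is C(8,2) = 28.
Density = 10/28 = 5/14.

5/14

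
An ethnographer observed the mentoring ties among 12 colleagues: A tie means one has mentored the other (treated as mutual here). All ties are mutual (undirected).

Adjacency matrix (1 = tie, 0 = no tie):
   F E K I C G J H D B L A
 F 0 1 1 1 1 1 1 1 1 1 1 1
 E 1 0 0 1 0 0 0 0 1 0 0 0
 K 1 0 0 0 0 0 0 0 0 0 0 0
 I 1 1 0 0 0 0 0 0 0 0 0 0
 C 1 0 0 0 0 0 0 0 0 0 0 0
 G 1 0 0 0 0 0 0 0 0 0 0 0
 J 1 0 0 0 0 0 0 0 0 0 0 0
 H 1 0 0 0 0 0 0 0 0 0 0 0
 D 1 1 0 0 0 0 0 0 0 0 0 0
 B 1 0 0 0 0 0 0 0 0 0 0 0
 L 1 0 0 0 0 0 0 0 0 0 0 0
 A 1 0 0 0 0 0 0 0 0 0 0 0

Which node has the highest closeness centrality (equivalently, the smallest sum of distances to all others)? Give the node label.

F

Farness (sum of distances to all others) for each node — A:21, B:21, C:21, D:20, E:19, F:11, G:21, H:21, I:20, J:21, K:21, L:21.
The smallest farness is 11, for F, so F has the highest closeness.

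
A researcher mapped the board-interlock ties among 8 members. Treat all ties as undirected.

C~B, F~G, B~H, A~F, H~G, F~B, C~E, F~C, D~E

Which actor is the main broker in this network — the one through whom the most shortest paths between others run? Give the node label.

Unnormalized betweenness of each node: A:0, B:4, C:10, D:0, E:6, F:19/2, G:1, H:1/2.
C has the largest value, 10, making it the main broker — the node through which the most shortest paths run.

C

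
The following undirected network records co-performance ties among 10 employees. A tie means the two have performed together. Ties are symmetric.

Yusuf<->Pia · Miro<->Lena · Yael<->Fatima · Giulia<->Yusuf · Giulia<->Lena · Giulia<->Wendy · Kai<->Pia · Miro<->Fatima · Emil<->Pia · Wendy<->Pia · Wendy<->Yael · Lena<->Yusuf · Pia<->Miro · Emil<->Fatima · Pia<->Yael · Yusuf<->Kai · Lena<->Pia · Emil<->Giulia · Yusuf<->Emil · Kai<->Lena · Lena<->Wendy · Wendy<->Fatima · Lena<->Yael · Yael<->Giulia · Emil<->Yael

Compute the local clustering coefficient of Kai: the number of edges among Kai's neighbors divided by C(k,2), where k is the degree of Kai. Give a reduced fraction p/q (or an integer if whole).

1

Kai's neighbors: Lena, Pia, and Yusuf (k = 3).
Possible neighbor pairs: C(3,2) = 3. Edges among them: Lena–Pia, Lena–Yusuf, Pia–Yusuf → e = 3.
Clustering(Kai) = 3/3 = 1.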